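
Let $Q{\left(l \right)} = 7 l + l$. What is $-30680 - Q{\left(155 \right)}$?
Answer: $-31920$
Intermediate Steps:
$Q{\left(l \right)} = 8 l$
$-30680 - Q{\left(155 \right)} = -30680 - 8 \cdot 155 = -30680 - 1240 = -31920$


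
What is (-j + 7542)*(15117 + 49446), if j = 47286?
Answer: -2565991872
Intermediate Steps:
(-j + 7542)*(15117 + 49446) = (-1*47286 + 7542)*(15117 + 49446) = (-47286 + 7542)*64563 = -39744*64563 = -2565991872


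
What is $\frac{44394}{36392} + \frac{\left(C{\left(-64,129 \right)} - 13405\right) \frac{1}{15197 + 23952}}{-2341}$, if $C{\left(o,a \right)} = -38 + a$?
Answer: $\frac{2034548677917}{1667623532564} \approx 1.22$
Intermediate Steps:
$\frac{44394}{36392} + \frac{\left(C{\left(-64,129 \right)} - 13405\right) \frac{1}{15197 + 23952}}{-2341} = \frac{44394}{36392} + \frac{\left(\left(-38 + 129\right) - 13405\right) \frac{1}{15197 + 23952}}{-2341} = 44394 \cdot \frac{1}{36392} + \frac{91 - 13405}{39149} \left(- \frac{1}{2341}\right) = \frac{22197}{18196} + \left(-13314\right) \frac{1}{39149} \left(- \frac{1}{2341}\right) = \frac{22197}{18196} - - \frac{13314}{91647809} = \frac{22197}{18196} + \frac{13314}{91647809} = \frac{2034548677917}{1667623532564}$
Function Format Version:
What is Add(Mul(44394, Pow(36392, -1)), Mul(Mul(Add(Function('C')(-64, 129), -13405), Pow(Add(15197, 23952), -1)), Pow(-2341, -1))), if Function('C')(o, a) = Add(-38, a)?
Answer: Rational(2034548677917, 1667623532564) ≈ 1.2200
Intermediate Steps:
Add(Mul(44394, Pow(36392, -1)), Mul(Mul(Add(Function('C')(-64, 129), -13405), Pow(Add(15197, 23952), -1)), Pow(-2341, -1))) = Add(Mul(44394, Pow(36392, -1)), Mul(Mul(Add(Add(-38, 129), -13405), Pow(Add(15197, 23952), -1)), Pow(-2341, -1))) = Add(Mul(44394, Rational(1, 36392)), Mul(Mul(Add(91, -13405), Pow(39149, -1)), Rational(-1, 2341))) = Add(Rational(22197, 18196), Mul(Mul(-13314, Rational(1, 39149)), Rational(-1, 2341))) = Add(Rational(22197, 18196), Mul(Rational(-13314, 39149), Rational(-1, 2341))) = Add(Rational(22197, 18196), Rational(13314, 91647809)) = Rational(2034548677917, 1667623532564)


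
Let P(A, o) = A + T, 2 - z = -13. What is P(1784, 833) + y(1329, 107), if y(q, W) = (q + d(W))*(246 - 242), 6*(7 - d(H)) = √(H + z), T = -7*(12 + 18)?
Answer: 6918 - 2*√122/3 ≈ 6910.6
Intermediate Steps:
z = 15 (z = 2 - 1*(-13) = 2 + 13 = 15)
T = -210 (T = -7*30 = -210)
d(H) = 7 - √(15 + H)/6 (d(H) = 7 - √(H + 15)/6 = 7 - √(15 + H)/6)
P(A, o) = -210 + A (P(A, o) = A - 210 = -210 + A)
y(q, W) = 28 + 4*q - 2*√(15 + W)/3 (y(q, W) = (q + (7 - √(15 + W)/6))*(246 - 242) = (7 + q - √(15 + W)/6)*4 = 28 + 4*q - 2*√(15 + W)/3)
P(1784, 833) + y(1329, 107) = (-210 + 1784) + (28 + 4*1329 - 2*√(15 + 107)/3) = 1574 + (28 + 5316 - 2*√122/3) = 1574 + (5344 - 2*√122/3) = 6918 - 2*√122/3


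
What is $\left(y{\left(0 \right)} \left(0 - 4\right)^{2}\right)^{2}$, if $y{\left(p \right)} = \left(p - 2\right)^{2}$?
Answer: $4096$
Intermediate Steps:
$y{\left(p \right)} = \left(-2 + p\right)^{2}$
$\left(y{\left(0 \right)} \left(0 - 4\right)^{2}\right)^{2} = \left(\left(-2 + 0\right)^{2} \left(0 - 4\right)^{2}\right)^{2} = \left(\left(-2\right)^{2} \left(-4\right)^{2}\right)^{2} = \left(4 \cdot 16\right)^{2} = 64^{2} = 4096$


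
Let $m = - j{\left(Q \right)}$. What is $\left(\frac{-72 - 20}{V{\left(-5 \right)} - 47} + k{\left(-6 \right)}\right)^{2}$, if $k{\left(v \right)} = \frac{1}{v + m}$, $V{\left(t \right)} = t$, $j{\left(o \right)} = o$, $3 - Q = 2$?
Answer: $\frac{21904}{8281} \approx 2.6451$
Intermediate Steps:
$Q = 1$ ($Q = 3 - 2 = 1$)
$m = -1$ ($m = \left(-1\right) 1 = -1$)
$k{\left(v \right)} = \frac{1}{-1 + v}$ ($k{\left(v \right)} = \frac{1}{v - 1} = \frac{1}{-1 + v}$)
$\left(\frac{-72 - 20}{V{\left(-5 \right)} - 47} + k{\left(-6 \right)}\right)^{2} = \left(\frac{-72 - 20}{-5 - 47} + \frac{1}{-1 - 6}\right)^{2} = \left(- \frac{92}{-52} + \frac{1}{-7}\right)^{2} = \left(\left(-92\right) \left(- \frac{1}{52}\right) - \frac{1}{7}\right)^{2} = \left(\frac{23}{13} - \frac{1}{7}\right)^{2} = \left(\frac{148}{91}\right)^{2} = \frac{21904}{8281}$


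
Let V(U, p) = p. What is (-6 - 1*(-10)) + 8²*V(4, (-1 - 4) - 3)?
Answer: -508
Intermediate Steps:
(-6 - 1*(-10)) + 8²*V(4, (-1 - 4) - 3) = (-6 - 1*(-10)) + 8²*((-1 - 4) - 3) = (-6 + 10) + 64*(-5 - 3) = 4 + 64*(-8) = 4 - 512 = -508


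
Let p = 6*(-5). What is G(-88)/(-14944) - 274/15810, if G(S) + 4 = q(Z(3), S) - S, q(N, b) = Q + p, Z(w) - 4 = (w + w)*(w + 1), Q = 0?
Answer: -1237099/59066160 ≈ -0.020944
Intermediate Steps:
Z(w) = 4 + 2*w*(1 + w) (Z(w) = 4 + (w + w)*(w + 1) = 4 + (2*w)*(1 + w) = 4 + 2*w*(1 + w))
p = -30
q(N, b) = -30 (q(N, b) = 0 - 30 = -30)
G(S) = -34 - S (G(S) = -4 + (-30 - S) = -34 - S)
G(-88)/(-14944) - 274/15810 = (-34 - 1*(-88))/(-14944) - 274/15810 = (-34 + 88)*(-1/14944) - 274*1/15810 = 54*(-1/14944) - 137/7905 = -27/7472 - 137/7905 = -1237099/59066160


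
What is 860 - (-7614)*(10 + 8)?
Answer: 137912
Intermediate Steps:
860 - (-7614)*(10 + 8) = 860 - (-7614)*18 = 860 - 423*(-324) = 860 + 137052 = 137912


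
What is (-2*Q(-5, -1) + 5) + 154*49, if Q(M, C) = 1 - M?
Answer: 7539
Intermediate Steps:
(-2*Q(-5, -1) + 5) + 154*49 = (-2*(1 - 1*(-5)) + 5) + 154*49 = (-2*(1 + 5) + 5) + 7546 = (-2*6 + 5) + 7546 = (-12 + 5) + 7546 = -7 + 7546 = 7539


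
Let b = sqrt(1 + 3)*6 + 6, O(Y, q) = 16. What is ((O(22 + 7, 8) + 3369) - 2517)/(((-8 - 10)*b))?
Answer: -217/81 ≈ -2.6790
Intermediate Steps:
b = 18 (b = sqrt(4)*6 + 6 = 2*6 + 6 = 12 + 6 = 18)
((O(22 + 7, 8) + 3369) - 2517)/(((-8 - 10)*b)) = ((16 + 3369) - 2517)/(((-8 - 10)*18)) = (3385 - 2517)/((-18*18)) = 868/(-324) = 868*(-1/324) = -217/81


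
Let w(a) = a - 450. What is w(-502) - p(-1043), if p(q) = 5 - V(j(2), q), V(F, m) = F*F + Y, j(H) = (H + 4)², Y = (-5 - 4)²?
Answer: 420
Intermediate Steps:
Y = 81 (Y = (-9)² = 81)
w(a) = -450 + a
j(H) = (4 + H)²
V(F, m) = 81 + F² (V(F, m) = F*F + 81 = F² + 81 = 81 + F²)
p(q) = -1372 (p(q) = 5 - (81 + ((4 + 2)²)²) = 5 - (81 + (6²)²) = 5 - (81 + 36²) = 5 - (81 + 1296) = 5 - 1*1377 = 5 - 1377 = -1372)
w(-502) - p(-1043) = (-450 - 502) - 1*(-1372) = -952 + 1372 = 420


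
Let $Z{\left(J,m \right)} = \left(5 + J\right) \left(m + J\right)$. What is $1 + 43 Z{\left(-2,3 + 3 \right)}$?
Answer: $517$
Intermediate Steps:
$Z{\left(J,m \right)} = \left(5 + J\right) \left(J + m\right)$
$1 + 43 Z{\left(-2,3 + 3 \right)} = 1 + 43 \left(\left(-2\right)^{2} + 5 \left(-2\right) + 5 \left(3 + 3\right) - 2 \left(3 + 3\right)\right) = 1 + 43 \left(4 - 10 + 5 \cdot 6 - 12\right) = 1 + 43 \left(4 - 10 + 30 - 12\right) = 1 + 43 \cdot 12 = 1 + 516 = 517$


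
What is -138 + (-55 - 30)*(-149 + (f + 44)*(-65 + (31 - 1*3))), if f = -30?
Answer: 56557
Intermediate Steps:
-138 + (-55 - 30)*(-149 + (f + 44)*(-65 + (31 - 1*3))) = -138 + (-55 - 30)*(-149 + (-30 + 44)*(-65 + (31 - 1*3))) = -138 - 85*(-149 + 14*(-65 + (31 - 3))) = -138 - 85*(-149 + 14*(-65 + 28)) = -138 - 85*(-149 + 14*(-37)) = -138 - 85*(-149 - 518) = -138 - 85*(-667) = -138 + 56695 = 56557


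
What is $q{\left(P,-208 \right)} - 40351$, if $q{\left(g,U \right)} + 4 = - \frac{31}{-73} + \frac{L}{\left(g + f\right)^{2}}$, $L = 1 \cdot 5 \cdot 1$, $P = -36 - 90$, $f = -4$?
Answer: $- \frac{9957087847}{246740} \approx -40355.0$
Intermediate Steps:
$P = -126$
$L = 5$ ($L = 5 \cdot 1 = 5$)
$q{\left(g,U \right)} = - \frac{261}{73} + \frac{5}{\left(-4 + g\right)^{2}}$ ($q{\left(g,U \right)} = -4 + \left(- \frac{31}{-73} + \frac{5}{\left(g - 4\right)^{2}}\right) = -4 + \left(\left(-31\right) \left(- \frac{1}{73}\right) + \frac{5}{\left(-4 + g\right)^{2}}\right) = -4 + \left(\frac{31}{73} + \frac{5}{\left(-4 + g\right)^{2}}\right) = - \frac{261}{73} + \frac{5}{\left(-4 + g\right)^{2}}$)
$q{\left(P,-208 \right)} - 40351 = \left(- \frac{261}{73} + \frac{5}{\left(-4 - 126\right)^{2}}\right) - 40351 = \left(- \frac{261}{73} + \frac{5}{16900}\right) - 40351 = \left(- \frac{261}{73} + 5 \cdot \frac{1}{16900}\right) - 40351 = \left(- \frac{261}{73} + \frac{1}{3380}\right) - 40351 = - \frac{882107}{246740} - 40351 = - \frac{9957087847}{246740}$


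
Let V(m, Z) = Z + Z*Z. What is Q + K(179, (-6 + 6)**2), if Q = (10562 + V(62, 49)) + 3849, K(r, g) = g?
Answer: 16861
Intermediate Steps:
V(m, Z) = Z + Z**2
Q = 16861 (Q = (10562 + 49*(1 + 49)) + 3849 = (10562 + 49*50) + 3849 = (10562 + 2450) + 3849 = 13012 + 3849 = 16861)
Q + K(179, (-6 + 6)**2) = 16861 + (-6 + 6)**2 = 16861 + 0**2 = 16861 + 0 = 16861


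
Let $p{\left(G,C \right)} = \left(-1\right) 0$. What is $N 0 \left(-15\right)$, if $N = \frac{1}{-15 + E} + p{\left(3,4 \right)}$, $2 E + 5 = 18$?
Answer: $0$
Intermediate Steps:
$p{\left(G,C \right)} = 0$
$E = \frac{13}{2}$ ($E = - \frac{5}{2} + \frac{1}{2} \cdot 18 = - \frac{5}{2} + 9 = \frac{13}{2} \approx 6.5$)
$N = - \frac{2}{17}$ ($N = \frac{1}{-15 + \frac{13}{2}} + 0 = \frac{1}{- \frac{17}{2}} + 0 = - \frac{2}{17} + 0 = - \frac{2}{17} \approx -0.11765$)
$N 0 \left(-15\right) = \left(- \frac{2}{17}\right) 0 \left(-15\right) = 0 \left(-15\right) = 0$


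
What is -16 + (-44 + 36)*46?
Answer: -384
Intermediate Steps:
-16 + (-44 + 36)*46 = -16 - 8*46 = -16 - 368 = -384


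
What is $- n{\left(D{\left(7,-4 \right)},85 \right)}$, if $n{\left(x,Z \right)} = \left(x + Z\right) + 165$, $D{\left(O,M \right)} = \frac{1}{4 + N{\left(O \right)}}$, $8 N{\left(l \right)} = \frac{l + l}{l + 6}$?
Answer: $- \frac{53802}{215} \approx -250.24$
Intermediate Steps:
$N{\left(l \right)} = \frac{l}{4 \left(6 + l\right)}$ ($N{\left(l \right)} = \frac{\left(l + l\right) \frac{1}{l + 6}}{8} = \frac{2 l \frac{1}{6 + l}}{8} = \frac{l}{4 \left(6 + l\right)}$)
$D{\left(O,M \right)} = \frac{1}{4 + \frac{O}{4 \left(6 + O\right)}}$
$n{\left(x,Z \right)} = 165 + Z + x$ ($n{\left(x,Z \right)} = \left(Z + x\right) + 165 = 165 + Z + x$)
$- n{\left(D{\left(7,-4 \right)},85 \right)} = - (165 + 85 + \frac{4 \left(6 + 7\right)}{96 + 17 \cdot 7}) = - (165 + 85 + 4 \frac{1}{96 + 119} \cdot 13) = - (165 + 85 + 4 \cdot \frac{1}{215} \cdot 13) = - (165 + 85 + \frac{52}{215}) = \left(-1\right) \frac{53802}{215} = - \frac{53802}{215}$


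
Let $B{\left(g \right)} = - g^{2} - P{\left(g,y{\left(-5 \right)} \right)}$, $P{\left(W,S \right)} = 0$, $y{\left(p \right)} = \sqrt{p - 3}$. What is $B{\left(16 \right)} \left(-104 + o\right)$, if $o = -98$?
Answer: $51712$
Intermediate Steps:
$y{\left(p \right)} = \sqrt{-3 + p}$
$B{\left(g \right)} = - g^{2}$ ($B{\left(g \right)} = - g^{2} - 0 = - g^{2} + 0 = - g^{2}$)
$B{\left(16 \right)} \left(-104 + o\right) = - 16^{2} \left(-104 - 98\right) = \left(-1\right) 256 \left(-202\right) = \left(-256\right) \left(-202\right) = 51712$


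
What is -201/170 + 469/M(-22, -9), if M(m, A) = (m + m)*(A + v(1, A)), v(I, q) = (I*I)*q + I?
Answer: -2077/3740 ≈ -0.55535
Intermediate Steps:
v(I, q) = I + q*I² (v(I, q) = I²*q + I = q*I² + I = I + q*I²)
M(m, A) = 2*m*(1 + 2*A) (M(m, A) = (m + m)*(A + 1*(1 + 1*A)) = (2*m)*(A + 1*(1 + A)) = (2*m)*(A + (1 + A)) = (2*m)*(1 + 2*A) = 2*m*(1 + 2*A))
-201/170 + 469/M(-22, -9) = -201/170 + 469/((2*(-22)*(1 + 2*(-9)))) = -201*1/170 + 469/((2*(-22)*(1 - 18))) = -201/170 + 469/((2*(-22)*(-17))) = -201/170 + 469/748 = -2077/3740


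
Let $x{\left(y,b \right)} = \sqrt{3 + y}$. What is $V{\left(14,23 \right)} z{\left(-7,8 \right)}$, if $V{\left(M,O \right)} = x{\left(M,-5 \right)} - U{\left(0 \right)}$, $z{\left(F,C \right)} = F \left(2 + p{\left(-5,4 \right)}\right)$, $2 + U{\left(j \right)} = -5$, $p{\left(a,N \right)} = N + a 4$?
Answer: $686 + 98 \sqrt{17} \approx 1090.1$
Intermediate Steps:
$p{\left(a,N \right)} = N + 4 a$
$U{\left(j \right)} = -7$ ($U{\left(j \right)} = -2 - 5 = -7$)
$z{\left(F,C \right)} = - 14 F$ ($z{\left(F,C \right)} = F \left(2 + \left(4 + 4 \left(-5\right)\right)\right) = F \left(2 + \left(4 - 20\right)\right) = F \left(2 - 16\right) = F \left(-14\right) = - 14 F$)
$V{\left(M,O \right)} = 7 + \sqrt{3 + M}$ ($V{\left(M,O \right)} = \sqrt{3 + M} - -7 = \sqrt{3 + M} + 7 = 7 + \sqrt{3 + M}$)
$V{\left(14,23 \right)} z{\left(-7,8 \right)} = \left(7 + \sqrt{3 + 14}\right) \left(\left(-14\right) \left(-7\right)\right) = \left(7 + \sqrt{17}\right) 98 = 686 + 98 \sqrt{17}$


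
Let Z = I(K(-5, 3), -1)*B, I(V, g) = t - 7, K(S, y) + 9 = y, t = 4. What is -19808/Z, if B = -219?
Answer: -19808/657 ≈ -30.149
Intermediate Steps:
K(S, y) = -9 + y
I(V, g) = -3 (I(V, g) = 4 - 7 = -3)
Z = 657 (Z = -3*(-219) = 657)
-19808/Z = -19808/657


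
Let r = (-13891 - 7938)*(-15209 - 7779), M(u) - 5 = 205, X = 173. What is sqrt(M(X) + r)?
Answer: sqrt(501805262) ≈ 22401.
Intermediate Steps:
M(u) = 210 (M(u) = 5 + 205 = 210)
r = 501805052 (r = -21829*(-22988) = 501805052)
sqrt(M(X) + r) = sqrt(210 + 501805052) = sqrt(501805262)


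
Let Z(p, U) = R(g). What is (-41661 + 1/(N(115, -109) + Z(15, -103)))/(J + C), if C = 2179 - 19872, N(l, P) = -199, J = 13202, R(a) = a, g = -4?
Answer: 8457184/911673 ≈ 9.2766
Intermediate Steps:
Z(p, U) = -4
C = -17693
(-41661 + 1/(N(115, -109) + Z(15, -103)))/(J + C) = (-41661 + 1/(-199 - 4))/(13202 - 17693) = (-41661 + 1/(-203))/(-4491) = (-41661 - 1/203)*(-1/4491) = -8457184/203*(-1/4491) = 8457184/911673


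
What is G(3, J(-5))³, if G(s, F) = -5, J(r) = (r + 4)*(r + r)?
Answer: -125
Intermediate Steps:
J(r) = 2*r*(4 + r) (J(r) = (4 + r)*(2*r) = 2*r*(4 + r))
G(3, J(-5))³ = (-5)³ = -125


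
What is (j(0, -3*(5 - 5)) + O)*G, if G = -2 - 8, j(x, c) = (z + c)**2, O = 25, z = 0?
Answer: -250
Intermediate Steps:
j(x, c) = c**2 (j(x, c) = (0 + c)**2 = c**2)
G = -10
(j(0, -3*(5 - 5)) + O)*G = ((-3*(5 - 5))**2 + 25)*(-10) = ((-3*0)**2 + 25)*(-10) = (0**2 + 25)*(-10) = (0 + 25)*(-10) = 25*(-10) = -250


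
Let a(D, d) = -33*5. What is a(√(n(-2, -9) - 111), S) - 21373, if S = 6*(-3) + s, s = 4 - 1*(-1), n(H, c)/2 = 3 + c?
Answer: -21538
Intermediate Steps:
n(H, c) = 6 + 2*c (n(H, c) = 2*(3 + c) = 6 + 2*c)
s = 5 (s = 4 + 1 = 5)
S = -13 (S = 6*(-3) + 5 = -18 + 5 = -13)
a(D, d) = -165
a(√(n(-2, -9) - 111), S) - 21373 = -165 - 21373 = -21538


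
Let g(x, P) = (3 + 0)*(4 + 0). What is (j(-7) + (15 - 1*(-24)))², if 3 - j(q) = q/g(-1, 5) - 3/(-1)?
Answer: 225625/144 ≈ 1566.8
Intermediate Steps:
g(x, P) = 12 (g(x, P) = 3*4 = 12)
j(q) = -q/12 (j(q) = 3 - (q/12 - 3/(-1)) = 3 - (q*(1/12) - 3*(-1)) = 3 - (q/12 + 3) = 3 - (3 + q/12) = 3 + (-3 - q/12) = -q/12)
(j(-7) + (15 - 1*(-24)))² = (-1/12*(-7) + (15 - 1*(-24)))² = (7/12 + (15 + 24))² = (7/12 + 39)² = (475/12)² = 225625/144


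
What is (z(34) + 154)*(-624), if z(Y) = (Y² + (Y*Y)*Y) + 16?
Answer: -25353120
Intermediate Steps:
z(Y) = 16 + Y² + Y³ (z(Y) = (Y² + Y²*Y) + 16 = (Y² + Y³) + 16 = 16 + Y² + Y³)
(z(34) + 154)*(-624) = ((16 + 34² + 34³) + 154)*(-624) = ((16 + 1156 + 39304) + 154)*(-624) = (40476 + 154)*(-624) = 40630*(-624) = -25353120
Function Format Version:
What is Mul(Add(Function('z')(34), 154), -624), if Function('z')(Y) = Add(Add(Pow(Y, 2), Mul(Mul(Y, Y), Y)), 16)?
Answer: -25353120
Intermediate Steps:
Function('z')(Y) = Add(16, Pow(Y, 2), Pow(Y, 3)) (Function('z')(Y) = Add(Add(Pow(Y, 2), Mul(Pow(Y, 2), Y)), 16) = Add(Add(Pow(Y, 2), Pow(Y, 3)), 16) = Add(16, Pow(Y, 2), Pow(Y, 3)))
Mul(Add(Function('z')(34), 154), -624) = Mul(Add(Add(16, Pow(34, 2), Pow(34, 3)), 154), -624) = Mul(Add(Add(16, 1156, 39304), 154), -624) = Mul(Add(40476, 154), -624) = Mul(40630, -624) = -25353120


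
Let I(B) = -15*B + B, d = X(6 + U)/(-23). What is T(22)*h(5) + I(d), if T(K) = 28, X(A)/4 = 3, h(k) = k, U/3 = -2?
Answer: 3388/23 ≈ 147.30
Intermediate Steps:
U = -6 (U = 3*(-2) = -6)
X(A) = 12 (X(A) = 4*3 = 12)
d = -12/23 (d = 12/(-23) = 12*(-1/23) = -12/23 ≈ -0.52174)
I(B) = -14*B
T(22)*h(5) + I(d) = 28*5 - 14*(-12/23) = 140 + 168/23 = 3388/23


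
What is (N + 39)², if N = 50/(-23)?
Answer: 717409/529 ≈ 1356.2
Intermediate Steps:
N = -50/23 (N = 50*(-1/23) = -50/23 ≈ -2.1739)
(N + 39)² = (-50/23 + 39)² = (847/23)² = 717409/529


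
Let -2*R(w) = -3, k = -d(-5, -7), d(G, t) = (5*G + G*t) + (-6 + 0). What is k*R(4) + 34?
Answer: 28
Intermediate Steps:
d(G, t) = -6 + 5*G + G*t (d(G, t) = (5*G + G*t) - 6 = -6 + 5*G + G*t)
k = -4 (k = -(-6 + 5*(-5) - 5*(-7)) = -(-6 - 25 + 35) = -1*4 = -4)
R(w) = 3/2 (R(w) = -½*(-3) = 3/2)
k*R(4) + 34 = -4*3/2 + 34 = -6 + 34 = 28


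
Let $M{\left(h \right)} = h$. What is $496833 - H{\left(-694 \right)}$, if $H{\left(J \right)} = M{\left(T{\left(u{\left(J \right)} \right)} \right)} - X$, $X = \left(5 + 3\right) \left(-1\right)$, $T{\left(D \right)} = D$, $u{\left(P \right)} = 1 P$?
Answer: $497519$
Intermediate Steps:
$u{\left(P \right)} = P$
$X = -8$ ($X = 8 \left(-1\right) = -8$)
$H{\left(J \right)} = 8 + J$ ($H{\left(J \right)} = J - -8 = J + 8 = 8 + J$)
$496833 - H{\left(-694 \right)} = 496833 - \left(8 - 694\right) = 496833 - -686 = 496833 + 686 = 497519$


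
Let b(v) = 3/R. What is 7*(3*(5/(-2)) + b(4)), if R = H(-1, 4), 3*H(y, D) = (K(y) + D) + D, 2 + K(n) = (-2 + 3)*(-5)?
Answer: 21/2 ≈ 10.500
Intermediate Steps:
K(n) = -7 (K(n) = -2 + (-2 + 3)*(-5) = -2 + 1*(-5) = -2 - 5 = -7)
H(y, D) = -7/3 + 2*D/3 (H(y, D) = ((-7 + D) + D)/3 = (-7 + 2*D)/3 = -7/3 + 2*D/3)
R = ⅓ (R = -7/3 + (⅔)*4 = -7/3 + 8/3 = ⅓ ≈ 0.33333)
b(v) = 9 (b(v) = 3/(⅓) = 3*3 = 9)
7*(3*(5/(-2)) + b(4)) = 7*(3*(5/(-2)) + 9) = 7*(3*(5*(-½)) + 9) = 7*(3*(-5/2) + 9) = 7*(-15/2 + 9) = 7*(3/2) = 21/2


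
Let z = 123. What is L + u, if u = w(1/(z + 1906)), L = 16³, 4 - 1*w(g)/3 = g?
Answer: 8335129/2029 ≈ 4108.0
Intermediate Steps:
w(g) = 12 - 3*g
L = 4096
u = 24345/2029 (u = 12 - 3/(123 + 1906) = 12 - 3/2029 = 24345/2029 ≈ 11.999)
L + u = 4096 + 24345/2029 = 8335129/2029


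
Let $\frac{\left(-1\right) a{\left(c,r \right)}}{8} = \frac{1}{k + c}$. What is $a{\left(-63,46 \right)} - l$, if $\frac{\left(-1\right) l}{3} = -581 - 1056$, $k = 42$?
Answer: $- \frac{103123}{21} \approx -4910.6$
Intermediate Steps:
$a{\left(c,r \right)} = - \frac{8}{42 + c}$
$l = 4911$ ($l = - 3 \left(-581 - 1056\right) = \left(-3\right) \left(-1637\right) = 4911$)
$a{\left(-63,46 \right)} - l = - \frac{8}{42 - 63} - 4911 = - \frac{8}{-21} - 4911 = \left(-8\right) \left(- \frac{1}{21}\right) - 4911 = \frac{8}{21} - 4911 = - \frac{103123}{21}$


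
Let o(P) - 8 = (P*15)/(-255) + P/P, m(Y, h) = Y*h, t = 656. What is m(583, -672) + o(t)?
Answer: -6660695/17 ≈ -3.9181e+5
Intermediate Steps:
o(P) = 9 - P/17 (o(P) = 8 + ((P*15)/(-255) + P/P) = 8 + ((15*P)*(-1/255) + 1) = 8 + (-P/17 + 1) = 8 + (1 - P/17) = 9 - P/17)
m(583, -672) + o(t) = 583*(-672) + (9 - 1/17*656) = -391776 + (9 - 656/17) = -391776 - 503/17 = -6660695/17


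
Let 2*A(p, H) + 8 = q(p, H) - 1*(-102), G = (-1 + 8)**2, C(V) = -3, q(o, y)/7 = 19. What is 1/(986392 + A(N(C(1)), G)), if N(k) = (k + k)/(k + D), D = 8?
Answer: 2/1973011 ≈ 1.0137e-6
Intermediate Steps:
q(o, y) = 133 (q(o, y) = 7*19 = 133)
G = 49 (G = 7**2 = 49)
N(k) = 2*k/(8 + k) (N(k) = (k + k)/(k + 8) = (2*k)/(8 + k) = 2*k/(8 + k))
A(p, H) = 227/2 (A(p, H) = -4 + (133 - 1*(-102))/2 = -4 + (133 + 102)/2 = -4 + (1/2)*235 = -4 + 235/2 = 227/2)
1/(986392 + A(N(C(1)), G)) = 1/(986392 + 227/2) = 1/(1973011/2) = 2/1973011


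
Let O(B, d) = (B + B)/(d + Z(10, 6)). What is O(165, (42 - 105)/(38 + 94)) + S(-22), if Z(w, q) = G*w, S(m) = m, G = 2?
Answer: -4378/859 ≈ -5.0966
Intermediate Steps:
Z(w, q) = 2*w
O(B, d) = 2*B/(20 + d) (O(B, d) = (B + B)/(d + 2*10) = (2*B)/(d + 20) = (2*B)/(20 + d) = 2*B/(20 + d))
O(165, (42 - 105)/(38 + 94)) + S(-22) = 2*165/(20 + (42 - 105)/(38 + 94)) - 22 = 2*165/(20 - 63/132) - 22 = 2*165/(20 - 63*1/132) - 22 = 2*165/(20 - 21/44) - 22 = 2*165/(859/44) - 22 = 2*165*(44/859) - 22 = 14520/859 - 22 = -4378/859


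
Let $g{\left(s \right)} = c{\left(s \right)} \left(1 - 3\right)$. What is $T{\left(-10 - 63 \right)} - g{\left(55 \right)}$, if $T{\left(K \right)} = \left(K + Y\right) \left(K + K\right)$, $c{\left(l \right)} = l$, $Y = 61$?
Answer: $1862$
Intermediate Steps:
$g{\left(s \right)} = - 2 s$ ($g{\left(s \right)} = s \left(1 - 3\right) = s \left(-2\right) = - 2 s$)
$T{\left(K \right)} = 2 K \left(61 + K\right)$ ($T{\left(K \right)} = \left(K + 61\right) \left(K + K\right) = \left(61 + K\right) 2 K = 2 K \left(61 + K\right)$)
$T{\left(-10 - 63 \right)} - g{\left(55 \right)} = 2 \left(-10 - 63\right) \left(61 - 73\right) - \left(-2\right) 55 = 2 \left(-10 - 63\right) \left(61 - 73\right) - -110 = 2 \left(-73\right) \left(61 - 73\right) + 110 = 2 \left(-73\right) \left(-12\right) + 110 = 1752 + 110 = 1862$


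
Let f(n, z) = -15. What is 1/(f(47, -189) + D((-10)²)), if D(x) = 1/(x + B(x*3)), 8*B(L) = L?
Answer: -275/4123 ≈ -0.066699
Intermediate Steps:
B(L) = L/8
D(x) = 8/(11*x) (D(x) = 1/(x + (x*3)/8) = 1/(x + (3*x)/8) = 1/(x + 3*x/8) = 1/(11*x/8) = 8/(11*x))
1/(f(47, -189) + D((-10)²)) = 1/(-15 + 8/(11*((-10)²))) = 1/(-15 + (8/11)/100) = 1/(-15 + (8/11)*(1/100)) = 1/(-15 + 2/275) = 1/(-4123/275) = -275/4123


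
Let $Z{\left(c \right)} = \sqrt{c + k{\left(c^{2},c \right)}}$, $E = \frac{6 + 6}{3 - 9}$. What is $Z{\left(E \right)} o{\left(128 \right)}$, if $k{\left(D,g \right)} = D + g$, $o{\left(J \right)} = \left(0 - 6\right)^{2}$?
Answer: $0$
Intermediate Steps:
$E = -2$ ($E = \frac{12}{-6} = 12 \left(- \frac{1}{6}\right) = -2$)
$o{\left(J \right)} = 36$ ($o{\left(J \right)} = \left(-6\right)^{2} = 36$)
$Z{\left(c \right)} = \sqrt{c^{2} + 2 c}$ ($Z{\left(c \right)} = \sqrt{c + \left(c^{2} + c\right)} = \sqrt{c + \left(c + c^{2}\right)} = \sqrt{c^{2} + 2 c}$)
$Z{\left(E \right)} o{\left(128 \right)} = \sqrt{- 2 \left(2 - 2\right)} 36 = \sqrt{\left(-2\right) 0} \cdot 36 = \sqrt{0} \cdot 36 = 0 \cdot 36 = 0$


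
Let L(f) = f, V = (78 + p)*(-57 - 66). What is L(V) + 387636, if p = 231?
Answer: 349629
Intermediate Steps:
V = -38007 (V = (78 + 231)*(-57 - 66) = 309*(-123) = -38007)
L(V) + 387636 = -38007 + 387636 = 349629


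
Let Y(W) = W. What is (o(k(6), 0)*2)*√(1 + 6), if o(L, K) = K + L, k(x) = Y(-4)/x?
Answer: -4*√7/3 ≈ -3.5277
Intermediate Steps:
k(x) = -4/x
(o(k(6), 0)*2)*√(1 + 6) = ((0 - 4/6)*2)*√(1 + 6) = ((0 - 4*⅙)*2)*√7 = ((0 - ⅔)*2)*√7 = (-⅔*2)*√7 = -4*√7/3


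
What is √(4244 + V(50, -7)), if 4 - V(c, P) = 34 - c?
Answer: 2*√1066 ≈ 65.299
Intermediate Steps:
V(c, P) = -30 + c (V(c, P) = 4 - (34 - c) = 4 + (-34 + c) = -30 + c)
√(4244 + V(50, -7)) = √(4244 + (-30 + 50)) = √(4244 + 20) = √4264 = 2*√1066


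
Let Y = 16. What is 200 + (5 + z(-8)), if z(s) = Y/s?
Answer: 203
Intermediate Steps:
z(s) = 16/s
200 + (5 + z(-8)) = 200 + (5 + 16/(-8)) = 200 + (5 + 16*(-⅛)) = 200 + (5 - 2) = 200 + 3 = 203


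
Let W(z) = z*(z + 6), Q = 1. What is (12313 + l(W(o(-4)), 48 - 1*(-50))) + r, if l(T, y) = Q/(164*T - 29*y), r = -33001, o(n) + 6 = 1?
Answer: -75759457/3662 ≈ -20688.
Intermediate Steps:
o(n) = -5 (o(n) = -6 + 1 = -5)
W(z) = z*(6 + z)
l(T, y) = 1/(-29*y + 164*T) (l(T, y) = 1/(164*T - 29*y) = 1/(-29*y + 164*T))
(12313 + l(W(o(-4)), 48 - 1*(-50))) + r = (12313 + 1/(-29*(48 - 1*(-50)) + 164*(-5*(6 - 5)))) - 33001 = (12313 + 1/(-29*(48 + 50) + 164*(-5*1))) - 33001 = (12313 + 1/(-29*98 + 164*(-5))) - 33001 = (12313 + 1/(-2842 - 820)) - 33001 = (12313 + 1/(-3662)) - 33001 = (12313 - 1/3662) - 33001 = 45090205/3662 - 33001 = -75759457/3662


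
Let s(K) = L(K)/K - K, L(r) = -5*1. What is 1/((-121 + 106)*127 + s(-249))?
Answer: -249/412339 ≈ -0.00060387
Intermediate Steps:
L(r) = -5
s(K) = -K - 5/K (s(K) = -5/K - K = -K - 5/K)
1/((-121 + 106)*127 + s(-249)) = 1/((-121 + 106)*127 + (-1*(-249) - 5/(-249))) = 1/(-15*127 + (249 - 5*(-1/249))) = 1/(-1905 + (249 + 5/249)) = 1/(-1905 + 62006/249) = 1/(-412339/249) = -249/412339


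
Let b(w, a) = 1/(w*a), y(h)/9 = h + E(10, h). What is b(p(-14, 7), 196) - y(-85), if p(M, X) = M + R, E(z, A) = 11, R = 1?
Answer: 1696967/2548 ≈ 666.00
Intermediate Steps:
p(M, X) = 1 + M (p(M, X) = M + 1 = 1 + M)
y(h) = 99 + 9*h (y(h) = 9*(h + 11) = 9*(11 + h) = 99 + 9*h)
b(w, a) = 1/(a*w)
b(p(-14, 7), 196) - y(-85) = 1/(196*(1 - 14)) - (99 + 9*(-85)) = (1/196)/(-13) - (99 - 765) = (1/196)*(-1/13) - 1*(-666) = -1/2548 + 666 = 1696967/2548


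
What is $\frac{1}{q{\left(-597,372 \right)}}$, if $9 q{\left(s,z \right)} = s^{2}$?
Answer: $\frac{1}{39601} \approx 2.5252 \cdot 10^{-5}$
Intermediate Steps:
$q{\left(s,z \right)} = \frac{s^{2}}{9}$
$\frac{1}{q{\left(-597,372 \right)}} = \frac{1}{\frac{1}{9} \left(-597\right)^{2}} = \frac{1}{\frac{1}{9} \cdot 356409} = \frac{1}{39601}$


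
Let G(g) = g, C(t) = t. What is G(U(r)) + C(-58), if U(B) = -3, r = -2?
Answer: -61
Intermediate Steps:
G(U(r)) + C(-58) = -3 - 58 = -61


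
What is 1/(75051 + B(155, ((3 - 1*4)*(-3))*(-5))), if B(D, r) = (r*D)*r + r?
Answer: 1/109911 ≈ 9.0983e-6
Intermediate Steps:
B(D, r) = r + D*r**2 (B(D, r) = (D*r)*r + r = D*r**2 + r = r + D*r**2)
1/(75051 + B(155, ((3 - 1*4)*(-3))*(-5))) = 1/(75051 + (((3 - 1*4)*(-3))*(-5))*(1 + 155*(((3 - 1*4)*(-3))*(-5)))) = 1/(75051 + (((3 - 4)*(-3))*(-5))*(1 + 155*(((3 - 4)*(-3))*(-5)))) = 1/(75051 + (-1*(-3)*(-5))*(1 + 155*(-1*(-3)*(-5)))) = 1/(75051 + (3*(-5))*(1 + 155*(3*(-5)))) = 1/(75051 - 15*(1 + 155*(-15))) = 1/(75051 - 15*(1 - 2325)) = 1/(75051 - 15*(-2324)) = 1/(75051 + 34860) = 1/109911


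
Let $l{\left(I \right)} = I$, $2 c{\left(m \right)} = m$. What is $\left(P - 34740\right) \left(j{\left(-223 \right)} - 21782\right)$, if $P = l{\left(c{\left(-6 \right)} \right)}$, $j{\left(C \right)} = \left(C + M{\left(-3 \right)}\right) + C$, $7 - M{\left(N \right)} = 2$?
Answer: $772093689$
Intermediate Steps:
$M{\left(N \right)} = 5$ ($M{\left(N \right)} = 7 - 2 = 5$)
$c{\left(m \right)} = \frac{m}{2}$
$j{\left(C \right)} = 5 + 2 C$ ($j{\left(C \right)} = \left(C + 5\right) + C = \left(5 + C\right) + C = 5 + 2 C$)
$P = -3$ ($P = \frac{1}{2} \left(-6\right) = -3$)
$\left(P - 34740\right) \left(j{\left(-223 \right)} - 21782\right) = \left(-3 - 34740\right) \left(\left(5 + 2 \left(-223\right)\right) - 21782\right) = - 34743 \left(\left(5 - 446\right) - 21782\right) = - 34743 \left(-441 - 21782\right) = \left(-34743\right) \left(-22223\right) = 772093689$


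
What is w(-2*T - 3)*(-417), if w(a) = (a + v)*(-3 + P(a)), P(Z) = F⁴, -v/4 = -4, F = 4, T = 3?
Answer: -738507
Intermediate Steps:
v = 16 (v = -4*(-4) = 16)
P(Z) = 256 (P(Z) = 4⁴ = 256)
w(a) = 4048 + 253*a (w(a) = (a + 16)*(-3 + 256) = (16 + a)*253 = 4048 + 253*a)
w(-2*T - 3)*(-417) = (4048 + 253*(-2*3 - 3))*(-417) = (4048 + 253*(-6 - 3))*(-417) = (4048 + 253*(-9))*(-417) = (4048 - 2277)*(-417) = 1771*(-417) = -738507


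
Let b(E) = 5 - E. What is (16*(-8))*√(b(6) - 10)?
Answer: -128*I*√11 ≈ -424.53*I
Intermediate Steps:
(16*(-8))*√(b(6) - 10) = (16*(-8))*√((5 - 1*6) - 10) = -128*√((5 - 6) - 10) = -128*√(-1 - 10) = -128*I*√11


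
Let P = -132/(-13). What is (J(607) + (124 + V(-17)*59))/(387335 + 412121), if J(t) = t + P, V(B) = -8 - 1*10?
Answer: -97/241696 ≈ -0.00040133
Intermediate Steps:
P = 132/13 (P = -132*(-1/13) = 132/13 ≈ 10.154)
V(B) = -18 (V(B) = -8 - 10 = -18)
J(t) = 132/13 + t (J(t) = t + 132/13 = 132/13 + t)
(J(607) + (124 + V(-17)*59))/(387335 + 412121) = ((132/13 + 607) + (124 - 18*59))/(387335 + 412121) = (8023/13 + (124 - 1062))/799456 = (8023/13 - 938)*(1/799456) = -4171/13*1/799456 = -97/241696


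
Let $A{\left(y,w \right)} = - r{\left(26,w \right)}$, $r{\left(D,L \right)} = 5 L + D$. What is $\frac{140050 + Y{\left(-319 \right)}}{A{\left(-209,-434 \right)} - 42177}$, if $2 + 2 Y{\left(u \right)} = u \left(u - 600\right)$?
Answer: $- \frac{573259}{80066} \approx -7.1598$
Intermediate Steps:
$r{\left(D,L \right)} = D + 5 L$
$A{\left(y,w \right)} = -26 - 5 w$ ($A{\left(y,w \right)} = - (26 + 5 w) = -26 - 5 w$)
$Y{\left(u \right)} = -1 + \frac{u \left(-600 + u\right)}{2}$ ($Y{\left(u \right)} = -1 + \frac{u \left(u - 600\right)}{2} = -1 + \frac{u \left(-600 + u\right)}{2}$)
$\frac{140050 + Y{\left(-319 \right)}}{A{\left(-209,-434 \right)} - 42177} = \frac{140050 - \left(-95699 - \frac{101761}{2}\right)}{\left(-26 - -2170\right) - 42177} = \frac{140050 + \left(-1 + \frac{1}{2} \cdot 101761 + 95700\right)}{\left(-26 + 2170\right) - 42177} = \frac{140050 + \left(-1 + \frac{101761}{2} + 95700\right)}{2144 - 42177} = \frac{140050 + \frac{293159}{2}}{-40033} = \frac{573259}{2} \left(- \frac{1}{40033}\right) = - \frac{573259}{80066}$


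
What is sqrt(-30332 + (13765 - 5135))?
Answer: I*sqrt(21702) ≈ 147.32*I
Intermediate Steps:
sqrt(-30332 + (13765 - 5135)) = sqrt(-30332 + 8630) = sqrt(-21702) = I*sqrt(21702)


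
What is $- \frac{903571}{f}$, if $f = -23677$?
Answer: $\frac{903571}{23677} \approx 38.162$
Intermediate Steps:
$- \frac{903571}{f} = - \frac{903571}{-23677} = \left(-903571\right) \left(- \frac{1}{23677}\right) = \frac{903571}{23677}$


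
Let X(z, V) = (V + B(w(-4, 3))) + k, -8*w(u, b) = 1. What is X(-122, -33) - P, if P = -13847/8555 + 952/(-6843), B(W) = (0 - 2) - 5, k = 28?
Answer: -599602999/58541865 ≈ -10.242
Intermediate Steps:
w(u, b) = -⅛ (w(u, b) = -⅛*1 = -⅛)
B(W) = -7 (B(W) = -2 - 5 = -7)
P = -102899381/58541865 (P = -13847*1/8555 + 952*(-1/6843) = -13847/8555 - 952/6843 = -102899381/58541865 ≈ -1.7577)
X(z, V) = 21 + V (X(z, V) = (V - 7) + 28 = (-7 + V) + 28 = 21 + V)
X(-122, -33) - P = (21 - 33) - 1*(-102899381/58541865) = -12 + 102899381/58541865 = -599602999/58541865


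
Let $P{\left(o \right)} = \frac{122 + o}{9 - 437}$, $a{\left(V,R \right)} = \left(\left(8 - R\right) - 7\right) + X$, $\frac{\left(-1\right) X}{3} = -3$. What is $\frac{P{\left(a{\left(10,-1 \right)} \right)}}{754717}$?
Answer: $- \frac{133}{323018876} \approx -4.1174 \cdot 10^{-7}$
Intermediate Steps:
$X = 9$ ($X = \left(-3\right) \left(-3\right) = 9$)
$a{\left(V,R \right)} = 10 - R$ ($a{\left(V,R \right)} = \left(\left(8 - R\right) - 7\right) + 9 = \left(1 - R\right) + 9 = 10 - R$)
$P{\left(o \right)} = - \frac{61}{214} - \frac{o}{428}$ ($P{\left(o \right)} = \frac{122 + o}{-428} = \left(122 + o\right) \left(- \frac{1}{428}\right) = - \frac{61}{214} - \frac{o}{428}$)
$\frac{P{\left(a{\left(10,-1 \right)} \right)}}{754717} = \frac{- \frac{61}{214} - \frac{10 - -1}{428}}{754717} = \left(- \frac{61}{214} - \frac{10 + 1}{428}\right) \frac{1}{754717} = \left(- \frac{61}{214} - \frac{11}{428}\right) \frac{1}{754717} = \left(- \frac{133}{428}\right) \frac{1}{754717} = - \frac{133}{323018876}$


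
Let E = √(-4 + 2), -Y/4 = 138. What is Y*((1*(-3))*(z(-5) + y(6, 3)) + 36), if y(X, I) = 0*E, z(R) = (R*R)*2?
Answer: 62928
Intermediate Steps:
Y = -552 (Y = -4*138 = -552)
E = I*√2 (E = √(-2) = I*√2 ≈ 1.4142*I)
z(R) = 2*R² (z(R) = R²*2 = 2*R²)
y(X, I) = 0 (y(X, I) = 0*(I*√2) = 0)
Y*((1*(-3))*(z(-5) + y(6, 3)) + 36) = -552*((1*(-3))*(2*(-5)² + 0) + 36) = -552*(-3*(2*25 + 0) + 36) = -552*(-3*(50 + 0) + 36) = -552*(-3*50 + 36) = -552*(-150 + 36) = -552*(-114) = 62928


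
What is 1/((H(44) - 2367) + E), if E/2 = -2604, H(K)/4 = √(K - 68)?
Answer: -2525/19127003 - 8*I*√6/57381009 ≈ -0.00013201 - 3.4151e-7*I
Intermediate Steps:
H(K) = 4*√(-68 + K) (H(K) = 4*√(K - 68) = 4*√(-68 + K))
E = -5208 (E = 2*(-2604) = -5208)
1/((H(44) - 2367) + E) = 1/((4*√(-68 + 44) - 2367) - 5208) = 1/((4*√(-24) - 2367) - 5208) = 1/((4*(2*I*√6) - 2367) - 5208) = 1/((8*I*√6 - 2367) - 5208) = 1/((-2367 + 8*I*√6) - 5208) = 1/(-7575 + 8*I*√6)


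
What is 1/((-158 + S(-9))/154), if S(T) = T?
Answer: -154/167 ≈ -0.92216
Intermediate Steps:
1/((-158 + S(-9))/154) = 1/((-158 - 9)/154) = 1/(-167*1/154) = 1/(-167/154) = -154/167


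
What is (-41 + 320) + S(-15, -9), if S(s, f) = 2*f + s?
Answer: 246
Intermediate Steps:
S(s, f) = s + 2*f
(-41 + 320) + S(-15, -9) = (-41 + 320) + (-15 + 2*(-9)) = 279 + (-15 - 18) = 279 - 33 = 246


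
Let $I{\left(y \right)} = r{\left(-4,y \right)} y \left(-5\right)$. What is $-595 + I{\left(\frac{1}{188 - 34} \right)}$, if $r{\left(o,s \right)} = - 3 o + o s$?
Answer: $- \frac{3530060}{5929} \approx -595.39$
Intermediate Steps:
$I{\left(y \right)} = - 5 y \left(12 - 4 y\right)$ ($I{\left(y \right)} = - 4 \left(-3 + y\right) y \left(-5\right) = \left(12 - 4 y\right) y \left(-5\right) = y \left(12 - 4 y\right) \left(-5\right) = - 5 y \left(12 - 4 y\right)$)
$-595 + I{\left(\frac{1}{188 - 34} \right)} = -595 + \frac{20 \left(-3 + \frac{1}{188 - 34}\right)}{188 - 34} = -595 + \frac{20 \left(-3 + \frac{1}{154}\right)}{154} = -595 + 20 \cdot \frac{1}{154} \left(-3 + \frac{1}{154}\right) = -595 + 20 \cdot \frac{1}{154} \left(- \frac{461}{154}\right) = -595 - \frac{2305}{5929} = - \frac{3530060}{5929}$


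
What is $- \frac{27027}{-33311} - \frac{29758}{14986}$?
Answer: $- \frac{293121058}{249599323} \approx -1.1744$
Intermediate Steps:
$- \frac{27027}{-33311} - \frac{29758}{14986} = \left(-27027\right) \left(- \frac{1}{33311}\right) - \frac{14879}{7493} = \frac{27027}{33311} - \frac{14879}{7493} = - \frac{293121058}{249599323}$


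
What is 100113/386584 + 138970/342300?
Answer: 4399612919/6616385160 ≈ 0.66496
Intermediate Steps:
100113/386584 + 138970/342300 = 100113*(1/386584) + 138970*(1/342300) = 100113/386584 + 13897/34230 = 4399612919/6616385160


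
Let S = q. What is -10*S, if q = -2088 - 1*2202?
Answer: 42900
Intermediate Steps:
q = -4290 (q = -2088 - 2202 = -4290)
S = -4290
-10*S = -10*(-4290) = 42900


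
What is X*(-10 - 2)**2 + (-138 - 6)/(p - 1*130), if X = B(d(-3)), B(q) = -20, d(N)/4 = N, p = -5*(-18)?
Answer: -14382/5 ≈ -2876.4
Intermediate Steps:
p = 90
d(N) = 4*N
X = -20
X*(-10 - 2)**2 + (-138 - 6)/(p - 1*130) = -20*(-10 - 2)**2 + (-138 - 6)/(90 - 1*130) = -20*(-12)**2 - 144/(90 - 130) = -20*144 - 144/(-40) = -2880 - 144*(-1/40) = -2880 + 18/5 = -14382/5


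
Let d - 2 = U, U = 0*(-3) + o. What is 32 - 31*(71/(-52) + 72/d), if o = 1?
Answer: -34823/52 ≈ -669.67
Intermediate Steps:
U = 1 (U = 0*(-3) + 1 = 0 + 1 = 1)
d = 3 (d = 2 + 1 = 3)
32 - 31*(71/(-52) + 72/d) = 32 - 31*(71/(-52) + 72/3) = 32 - 31*(71*(-1/52) + 72*(1/3)) = 32 - 31*(-71/52 + 24) = 32 - 31*1177/52 = 32 - 36487/52 = -34823/52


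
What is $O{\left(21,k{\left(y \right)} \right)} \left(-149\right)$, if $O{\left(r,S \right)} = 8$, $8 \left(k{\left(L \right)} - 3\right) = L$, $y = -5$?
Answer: $-1192$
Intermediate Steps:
$k{\left(L \right)} = 3 + \frac{L}{8}$
$O{\left(21,k{\left(y \right)} \right)} \left(-149\right) = 8 \left(-149\right) = -1192$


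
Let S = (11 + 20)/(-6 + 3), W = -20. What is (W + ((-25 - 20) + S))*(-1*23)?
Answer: 5198/3 ≈ 1732.7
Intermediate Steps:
S = -31/3 (S = 31/(-3) = 31*(-⅓) = -31/3 ≈ -10.333)
(W + ((-25 - 20) + S))*(-1*23) = (-20 + ((-25 - 20) - 31/3))*(-1*23) = (-20 + (-45 - 31/3))*(-23) = (-20 - 166/3)*(-23) = -226/3*(-23) = 5198/3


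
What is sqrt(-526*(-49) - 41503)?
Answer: 7*I*sqrt(321) ≈ 125.42*I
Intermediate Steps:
sqrt(-526*(-49) - 41503) = sqrt(25774 - 41503) = sqrt(-15729) = 7*I*sqrt(321)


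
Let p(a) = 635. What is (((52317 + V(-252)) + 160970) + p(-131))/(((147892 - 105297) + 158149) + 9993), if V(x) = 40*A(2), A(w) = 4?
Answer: 214082/210737 ≈ 1.0159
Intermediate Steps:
V(x) = 160 (V(x) = 40*4 = 160)
(((52317 + V(-252)) + 160970) + p(-131))/(((147892 - 105297) + 158149) + 9993) = (((52317 + 160) + 160970) + 635)/(((147892 - 105297) + 158149) + 9993) = ((52477 + 160970) + 635)/((42595 + 158149) + 9993) = (213447 + 635)/(200744 + 9993) = 214082/210737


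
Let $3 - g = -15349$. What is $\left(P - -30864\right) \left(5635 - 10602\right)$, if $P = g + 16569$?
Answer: $-311853095$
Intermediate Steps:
$g = 15352$ ($g = 3 - -15349 = 3 + 15349 = 15352$)
$P = 31921$ ($P = 15352 + 16569 = 31921$)
$\left(P - -30864\right) \left(5635 - 10602\right) = \left(31921 - -30864\right) \left(5635 - 10602\right) = \left(31921 + 30864\right) \left(-4967\right) = 62785 \left(-4967\right) = -311853095$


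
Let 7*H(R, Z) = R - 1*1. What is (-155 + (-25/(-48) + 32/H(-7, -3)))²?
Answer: 76720081/2304 ≈ 33299.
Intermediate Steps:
H(R, Z) = -⅐ + R/7 (H(R, Z) = (R - 1*1)/7 = (R - 1)/7 = (-1 + R)/7 = -⅐ + R/7)
(-155 + (-25/(-48) + 32/H(-7, -3)))² = (-155 + (-25/(-48) + 32/(-⅐ + (⅐)*(-7))))² = (-155 + (-25*(-1/48) + 32/(-⅐ - 1)))² = (-155 + (25/48 + 32/(-8/7)))² = (-155 + (25/48 + 32*(-7/8)))² = (-155 + (25/48 - 28))² = (-155 - 1319/48)² = (-8759/48)² = 76720081/2304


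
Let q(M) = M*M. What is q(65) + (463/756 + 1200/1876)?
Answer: 214068121/50652 ≈ 4226.3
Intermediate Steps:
q(M) = M**2
q(65) + (463/756 + 1200/1876) = 65**2 + (463/756 + 1200/1876) = 4225 + (463*(1/756) + 1200*(1/1876)) = 4225 + (463/756 + 300/469) = 4225 + 63421/50652 = 214068121/50652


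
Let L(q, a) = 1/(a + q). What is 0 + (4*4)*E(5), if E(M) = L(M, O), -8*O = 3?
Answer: 128/37 ≈ 3.4595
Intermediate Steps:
O = -3/8 (O = -⅛*3 = -3/8 ≈ -0.37500)
E(M) = 1/(-3/8 + M)
0 + (4*4)*E(5) = 0 + (4*4)*(8/(-3 + 8*5)) = 0 + 16*(8/(-3 + 40)) = 0 + 16*(8/37) = 0 + 128/37 = 128/37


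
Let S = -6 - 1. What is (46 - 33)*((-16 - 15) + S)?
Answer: -494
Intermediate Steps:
S = -7
(46 - 33)*((-16 - 15) + S) = (46 - 33)*((-16 - 15) - 7) = 13*(-31 - 7) = 13*(-38) = -494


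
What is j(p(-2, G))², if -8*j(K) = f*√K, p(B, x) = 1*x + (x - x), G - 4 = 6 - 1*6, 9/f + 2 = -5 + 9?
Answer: 81/64 ≈ 1.2656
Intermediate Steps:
f = 9/2 (f = 9/(-2 + (-5 + 9)) = 9/(-2 + 4) = 9/2 ≈ 4.5000)
G = 4 (G = 4 + (6 - 1*6) = 4 + (6 - 6) = 4 + 0 = 4)
p(B, x) = x (p(B, x) = x + 0 = x)
j(K) = -9*√K/16
j(p(-2, G))² = (-9*√4/16)² = (-9/16*2)² = (-9/8)² = 81/64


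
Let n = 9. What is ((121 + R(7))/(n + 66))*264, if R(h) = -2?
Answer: 10472/25 ≈ 418.88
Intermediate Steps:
((121 + R(7))/(n + 66))*264 = ((121 - 2)/(9 + 66))*264 = (119/75)*264 = 10472/25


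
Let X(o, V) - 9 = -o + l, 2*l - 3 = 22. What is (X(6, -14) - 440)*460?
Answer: -195270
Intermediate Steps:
l = 25/2 (l = 3/2 + (1/2)*22 = 3/2 + 11 = 25/2 ≈ 12.500)
X(o, V) = 43/2 - o (X(o, V) = 9 + (-o + 25/2) = 9 + (25/2 - o) = 43/2 - o)
(X(6, -14) - 440)*460 = ((43/2 - 1*6) - 440)*460 = ((43/2 - 6) - 440)*460 = (31/2 - 440)*460 = -849/2*460 = -195270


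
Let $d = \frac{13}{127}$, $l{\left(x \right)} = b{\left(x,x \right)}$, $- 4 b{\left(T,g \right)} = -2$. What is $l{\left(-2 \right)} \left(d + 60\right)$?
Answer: $\frac{7633}{254} \approx 30.051$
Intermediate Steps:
$b{\left(T,g \right)} = \frac{1}{2}$ ($b{\left(T,g \right)} = \left(- \frac{1}{4}\right) \left(-2\right) = \frac{1}{2}$)
$l{\left(x \right)} = \frac{1}{2}$
$d = \frac{13}{127}$ ($d = 13 \cdot \frac{1}{127} = \frac{13}{127} \approx 0.10236$)
$l{\left(-2 \right)} \left(d + 60\right) = \frac{\frac{13}{127} + 60}{2} = \frac{1}{2} \cdot \frac{7633}{127} = \frac{7633}{254}$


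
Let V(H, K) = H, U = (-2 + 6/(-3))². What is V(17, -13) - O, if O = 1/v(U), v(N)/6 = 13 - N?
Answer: 307/18 ≈ 17.056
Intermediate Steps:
U = 16 (U = (-2 + 6*(-⅓))² = (-2 - 2)² = (-4)² = 16)
v(N) = 78 - 6*N (v(N) = 6*(13 - N) = 78 - 6*N)
O = -1/18 (O = 1/(78 - 6*16) = 1/(78 - 96) = 1/(-18) = -1/18 ≈ -0.055556)
V(17, -13) - O = 17 - 1*(-1/18) = 17 + 1/18 = 307/18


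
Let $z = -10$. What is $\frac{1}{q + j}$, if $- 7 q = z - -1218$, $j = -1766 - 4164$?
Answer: $- \frac{7}{42718} \approx -0.00016387$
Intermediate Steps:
$j = -5930$ ($j = -1766 - 4164 = -5930$)
$q = - \frac{1208}{7}$ ($q = - \frac{-10 - -1218}{7} = - \frac{-10 + 1218}{7} = \left(- \frac{1}{7}\right) 1208 = - \frac{1208}{7} \approx -172.57$)
$\frac{1}{q + j} = \frac{1}{- \frac{1208}{7} - 5930} = \frac{1}{- \frac{42718}{7}} = - \frac{7}{42718}$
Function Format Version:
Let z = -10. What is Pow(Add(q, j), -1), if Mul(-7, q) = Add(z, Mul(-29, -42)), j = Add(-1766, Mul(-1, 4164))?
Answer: Rational(-7, 42718) ≈ -0.00016387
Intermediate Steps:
j = -5930 (j = Add(-1766, -4164) = -5930)
q = Rational(-1208, 7) (q = Mul(Rational(-1, 7), Add(-10, Mul(-29, -42))) = Mul(Rational(-1, 7), Add(-10, 1218)) = Mul(Rational(-1, 7), 1208) = Rational(-1208, 7) ≈ -172.57)
Pow(Add(q, j), -1) = Pow(Add(Rational(-1208, 7), -5930), -1) = Pow(Rational(-42718, 7), -1) = Rational(-7, 42718)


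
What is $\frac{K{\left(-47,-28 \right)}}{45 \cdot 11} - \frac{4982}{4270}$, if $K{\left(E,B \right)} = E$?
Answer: $- \frac{266678}{211365} \approx -1.2617$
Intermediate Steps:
$\frac{K{\left(-47,-28 \right)}}{45 \cdot 11} - \frac{4982}{4270} = - \frac{47}{45 \cdot 11} - \frac{4982}{4270} = - \frac{47}{495} - \frac{2491}{2135} = - \frac{266678}{211365}$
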